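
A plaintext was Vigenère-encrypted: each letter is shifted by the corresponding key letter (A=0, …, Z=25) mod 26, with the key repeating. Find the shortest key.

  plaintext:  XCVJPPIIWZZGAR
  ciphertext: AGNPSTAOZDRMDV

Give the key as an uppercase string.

DESG

  i= 0: A-X =  3 → D
  i= 1: G-C =  4 → E
  i= 2: N-V = 18 → S
  i= 3: P-J =  6 → G
  i= 4: S-P =  3 → D
  i= 5: T-P =  4 → E
  i= 6: A-I = 18 → S
  i= 7: O-I =  6 → G
  i= 8: Z-W =  3 → D
  i= 9: D-Z =  4 → E
  i=10: R-Z = 18 → S
  i=11: M-G =  6 → G
  i=12: D-A =  3 → D
  i=13: V-R =  4 → E
  shifts repeat with period 4: DESG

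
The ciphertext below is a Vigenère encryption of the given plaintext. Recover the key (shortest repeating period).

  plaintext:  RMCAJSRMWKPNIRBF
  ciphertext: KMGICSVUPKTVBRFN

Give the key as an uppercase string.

  i= 0: K-R = 19 → T
  i= 1: M-M =  0 → A
  i= 2: G-C =  4 → E
  i= 3: I-A =  8 → I
  i= 4: C-J = 19 → T
  i= 5: S-S =  0 → A
  i= 6: V-R =  4 → E
  i= 7: U-M =  8 → I
  i= 8: P-W = 19 → T
  i= 9: K-K =  0 → A
  i=10: T-P =  4 → E
  i=11: V-N =  8 → I
  i=12: B-I = 19 → T
  i=13: R-R =  0 → A
  i=14: F-B =  4 → E
  i=15: N-F =  8 → I
  shifts repeat with period 4: TAEI

TAEI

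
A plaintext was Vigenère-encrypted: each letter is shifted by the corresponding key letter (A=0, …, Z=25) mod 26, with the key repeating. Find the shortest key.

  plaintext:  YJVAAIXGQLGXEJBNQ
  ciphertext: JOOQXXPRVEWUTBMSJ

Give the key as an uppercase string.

LFTQXPS

  i= 0: J-Y = 11 → L
  i= 1: O-J =  5 → F
  i= 2: O-V = 19 → T
  i= 3: Q-A = 16 → Q
  i= 4: X-A = 23 → X
  i= 5: X-I = 15 → P
  i= 6: P-X = 18 → S
  i= 7: R-G = 11 → L
  i= 8: V-Q =  5 → F
  i= 9: E-L = 19 → T
  i=10: W-G = 16 → Q
  i=11: U-X = 23 → X
  i=12: T-E = 15 → P
  i=13: B-J = 18 → S
  i=14: M-B = 11 → L
  i=15: S-N =  5 → F
  i=16: J-Q = 19 → T
  shifts repeat with period 7: LFTQXPS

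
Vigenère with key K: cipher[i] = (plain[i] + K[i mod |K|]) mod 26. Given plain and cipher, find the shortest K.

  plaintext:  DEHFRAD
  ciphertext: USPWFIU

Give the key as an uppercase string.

  i= 0: U-D = 17 → R
  i= 1: S-E = 14 → O
  i= 2: P-H =  8 → I
  i= 3: W-F = 17 → R
  i= 4: F-R = 14 → O
  i= 5: I-A =  8 → I
  i= 6: U-D = 17 → R
  shifts repeat with period 3: ROI

ROI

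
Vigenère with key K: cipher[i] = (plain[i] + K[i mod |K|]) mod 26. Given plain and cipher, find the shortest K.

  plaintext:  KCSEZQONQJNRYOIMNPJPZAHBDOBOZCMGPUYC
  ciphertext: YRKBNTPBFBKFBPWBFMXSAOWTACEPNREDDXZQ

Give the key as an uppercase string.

OPSXODB

  i= 0: Y-K = 14 → O
  i= 1: R-C = 15 → P
  i= 2: K-S = 18 → S
  i= 3: B-E = 23 → X
  i= 4: N-Z = 14 → O
  i= 5: T-Q =  3 → D
  i= 6: P-O =  1 → B
  i= 7: B-N = 14 → O
  i= 8: F-Q = 15 → P
  i= 9: B-J = 18 → S
  i=10: K-N = 23 → X
  i=11: F-R = 14 → O
  i=12: B-Y =  3 → D
  i=13: P-O =  1 → B
  i=14: W-I = 14 → O
  i=15: B-M = 15 → P
  i=16: F-N = 18 → S
  i=17: M-P = 23 → X
  i=18: X-J = 14 → O
  i=19: S-P =  3 → D
  i=20: A-Z =  1 → B
  i=21: O-A = 14 → O
  i=22: W-H = 15 → P
  i=23: T-B = 18 → S
  i=24: A-D = 23 → X
  i=25: C-O = 14 → O
  i=26: E-B =  3 → D
  i=27: P-O =  1 → B
  i=28: N-Z = 14 → O
  i=29: R-C = 15 → P
  i=30: E-M = 18 → S
  i=31: D-G = 23 → X
  i=32: D-P = 14 → O
  i=33: X-U =  3 → D
  i=34: Z-Y =  1 → B
  i=35: Q-C = 14 → O
  shifts repeat with period 7: OPSXODB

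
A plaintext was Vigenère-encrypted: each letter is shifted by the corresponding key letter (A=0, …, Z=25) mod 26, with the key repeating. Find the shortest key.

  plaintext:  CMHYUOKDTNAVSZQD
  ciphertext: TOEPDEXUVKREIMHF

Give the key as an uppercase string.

RCXRJQN

  i= 0: T-C = 17 → R
  i= 1: O-M =  2 → C
  i= 2: E-H = 23 → X
  i= 3: P-Y = 17 → R
  i= 4: D-U =  9 → J
  i= 5: E-O = 16 → Q
  i= 6: X-K = 13 → N
  i= 7: U-D = 17 → R
  i= 8: V-T =  2 → C
  i= 9: K-N = 23 → X
  i=10: R-A = 17 → R
  i=11: E-V =  9 → J
  i=12: I-S = 16 → Q
  i=13: M-Z = 13 → N
  i=14: H-Q = 17 → R
  i=15: F-D =  2 → C
  shifts repeat with period 7: RCXRJQN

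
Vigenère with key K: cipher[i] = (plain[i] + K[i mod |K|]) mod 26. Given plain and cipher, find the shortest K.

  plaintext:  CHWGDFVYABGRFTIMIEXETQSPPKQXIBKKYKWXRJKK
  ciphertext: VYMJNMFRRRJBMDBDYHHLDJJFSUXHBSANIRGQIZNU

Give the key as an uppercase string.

  i= 0: V-C = 19 → T
  i= 1: Y-H = 17 → R
  i= 2: M-W = 16 → Q
  i= 3: J-G =  3 → D
  i= 4: N-D = 10 → K
  i= 5: M-F =  7 → H
  i= 6: F-V = 10 → K
  i= 7: R-Y = 19 → T
  i= 8: R-A = 17 → R
  i= 9: R-B = 16 → Q
  i=10: J-G =  3 → D
  i=11: B-R = 10 → K
  i=12: M-F =  7 → H
  i=13: D-T = 10 → K
  i=14: B-I = 19 → T
  i=15: D-M = 17 → R
  i=16: Y-I = 16 → Q
  i=17: H-E =  3 → D
  i=18: H-X = 10 → K
  i=19: L-E =  7 → H
  i=20: D-T = 10 → K
  i=21: J-Q = 19 → T
  i=22: J-S = 17 → R
  i=23: F-P = 16 → Q
  i=24: S-P =  3 → D
  i=25: U-K = 10 → K
  i=26: X-Q =  7 → H
  i=27: H-X = 10 → K
  i=28: B-I = 19 → T
  i=29: S-B = 17 → R
  i=30: A-K = 16 → Q
  i=31: N-K =  3 → D
  i=32: I-Y = 10 → K
  i=33: R-K =  7 → H
  i=34: G-W = 10 → K
  i=35: Q-X = 19 → T
  i=36: I-R = 17 → R
  i=37: Z-J = 16 → Q
  i=38: N-K =  3 → D
  i=39: U-K = 10 → K
  shifts repeat with period 7: TRQDKHK

TRQDKHK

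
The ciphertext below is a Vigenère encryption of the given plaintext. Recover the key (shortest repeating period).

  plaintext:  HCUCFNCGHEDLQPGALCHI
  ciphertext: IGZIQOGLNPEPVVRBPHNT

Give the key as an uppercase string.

  i= 0: I-H =  1 → B
  i= 1: G-C =  4 → E
  i= 2: Z-U =  5 → F
  i= 3: I-C =  6 → G
  i= 4: Q-F = 11 → L
  i= 5: O-N =  1 → B
  i= 6: G-C =  4 → E
  i= 7: L-G =  5 → F
  i= 8: N-H =  6 → G
  i= 9: P-E = 11 → L
  i=10: E-D =  1 → B
  i=11: P-L =  4 → E
  i=12: V-Q =  5 → F
  i=13: V-P =  6 → G
  i=14: R-G = 11 → L
  i=15: B-A =  1 → B
  i=16: P-L =  4 → E
  i=17: H-C =  5 → F
  i=18: N-H =  6 → G
  i=19: T-I = 11 → L
  shifts repeat with period 5: BEFGL

BEFGL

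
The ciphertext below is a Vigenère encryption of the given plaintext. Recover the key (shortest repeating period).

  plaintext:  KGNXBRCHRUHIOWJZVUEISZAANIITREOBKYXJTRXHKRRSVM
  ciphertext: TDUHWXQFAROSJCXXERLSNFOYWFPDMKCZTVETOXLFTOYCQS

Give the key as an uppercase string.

  i= 0: T-K =  9 → J
  i= 1: D-G = 23 → X
  i= 2: U-N =  7 → H
  i= 3: H-X = 10 → K
  i= 4: W-B = 21 → V
  i= 5: X-R =  6 → G
  i= 6: Q-C = 14 → O
  i= 7: F-H = 24 → Y
  i= 8: A-R =  9 → J
  i= 9: R-U = 23 → X
  i=10: O-H =  7 → H
  i=11: S-I = 10 → K
  i=12: J-O = 21 → V
  i=13: C-W =  6 → G
  i=14: X-J = 14 → O
  i=15: X-Z = 24 → Y
  i=16: E-V =  9 → J
  i=17: R-U = 23 → X
  i=18: L-E =  7 → H
  i=19: S-I = 10 → K
  i=20: N-S = 21 → V
  i=21: F-Z =  6 → G
  i=22: O-A = 14 → O
  i=23: Y-A = 24 → Y
  i=24: W-N =  9 → J
  i=25: F-I = 23 → X
  i=26: P-I =  7 → H
  i=27: D-T = 10 → K
  i=28: M-R = 21 → V
  i=29: K-E =  6 → G
  i=30: C-O = 14 → O
  i=31: Z-B = 24 → Y
  i=32: T-K =  9 → J
  i=33: V-Y = 23 → X
  i=34: E-X =  7 → H
  i=35: T-J = 10 → K
  i=36: O-T = 21 → V
  i=37: X-R =  6 → G
  i=38: L-X = 14 → O
  i=39: F-H = 24 → Y
  i=40: T-K =  9 → J
  i=41: O-R = 23 → X
  i=42: Y-R =  7 → H
  i=43: C-S = 10 → K
  i=44: Q-V = 21 → V
  i=45: S-M =  6 → G
  shifts repeat with period 8: JXHKVGOY

JXHKVGOY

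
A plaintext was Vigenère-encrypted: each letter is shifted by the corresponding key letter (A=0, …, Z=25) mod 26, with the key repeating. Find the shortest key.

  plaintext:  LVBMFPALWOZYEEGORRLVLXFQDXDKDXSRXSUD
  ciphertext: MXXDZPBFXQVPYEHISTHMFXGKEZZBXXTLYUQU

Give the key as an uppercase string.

BCWRUABU

  i= 0: M-L =  1 → B
  i= 1: X-V =  2 → C
  i= 2: X-B = 22 → W
  i= 3: D-M = 17 → R
  i= 4: Z-F = 20 → U
  i= 5: P-P =  0 → A
  i= 6: B-A =  1 → B
  i= 7: F-L = 20 → U
  i= 8: X-W =  1 → B
  i= 9: Q-O =  2 → C
  i=10: V-Z = 22 → W
  i=11: P-Y = 17 → R
  i=12: Y-E = 20 → U
  i=13: E-E =  0 → A
  i=14: H-G =  1 → B
  i=15: I-O = 20 → U
  i=16: S-R =  1 → B
  i=17: T-R =  2 → C
  i=18: H-L = 22 → W
  i=19: M-V = 17 → R
  i=20: F-L = 20 → U
  i=21: X-X =  0 → A
  i=22: G-F =  1 → B
  i=23: K-Q = 20 → U
  i=24: E-D =  1 → B
  i=25: Z-X =  2 → C
  i=26: Z-D = 22 → W
  i=27: B-K = 17 → R
  i=28: X-D = 20 → U
  i=29: X-X =  0 → A
  i=30: T-S =  1 → B
  i=31: L-R = 20 → U
  i=32: Y-X =  1 → B
  i=33: U-S =  2 → C
  i=34: Q-U = 22 → W
  i=35: U-D = 17 → R
  shifts repeat with period 8: BCWRUABU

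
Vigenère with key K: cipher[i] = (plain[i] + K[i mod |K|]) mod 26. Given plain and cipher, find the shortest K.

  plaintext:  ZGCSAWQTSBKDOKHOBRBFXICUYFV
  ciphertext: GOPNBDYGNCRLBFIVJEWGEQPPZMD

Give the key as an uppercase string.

  i= 0: G-Z =  7 → H
  i= 1: O-G =  8 → I
  i= 2: P-C = 13 → N
  i= 3: N-S = 21 → V
  i= 4: B-A =  1 → B
  i= 5: D-W =  7 → H
  i= 6: Y-Q =  8 → I
  i= 7: G-T = 13 → N
  i= 8: N-S = 21 → V
  i= 9: C-B =  1 → B
  i=10: R-K =  7 → H
  i=11: L-D =  8 → I
  i=12: B-O = 13 → N
  i=13: F-K = 21 → V
  i=14: I-H =  1 → B
  i=15: V-O =  7 → H
  i=16: J-B =  8 → I
  i=17: E-R = 13 → N
  i=18: W-B = 21 → V
  i=19: G-F =  1 → B
  i=20: E-X =  7 → H
  i=21: Q-I =  8 → I
  i=22: P-C = 13 → N
  i=23: P-U = 21 → V
  i=24: Z-Y =  1 → B
  i=25: M-F =  7 → H
  i=26: D-V =  8 → I
  shifts repeat with period 5: HINVB

HINVB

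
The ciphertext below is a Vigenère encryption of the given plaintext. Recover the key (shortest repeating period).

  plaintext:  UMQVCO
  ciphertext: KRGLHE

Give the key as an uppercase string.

QFQ

  i= 0: K-U = 16 → Q
  i= 1: R-M =  5 → F
  i= 2: G-Q = 16 → Q
  i= 3: L-V = 16 → Q
  i= 4: H-C =  5 → F
  i= 5: E-O = 16 → Q
  shifts repeat with period 3: QFQ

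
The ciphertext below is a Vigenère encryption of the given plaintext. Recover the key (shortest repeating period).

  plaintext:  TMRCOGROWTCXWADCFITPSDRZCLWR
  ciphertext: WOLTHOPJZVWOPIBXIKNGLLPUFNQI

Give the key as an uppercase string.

DCURTIYV

  i= 0: W-T =  3 → D
  i= 1: O-M =  2 → C
  i= 2: L-R = 20 → U
  i= 3: T-C = 17 → R
  i= 4: H-O = 19 → T
  i= 5: O-G =  8 → I
  i= 6: P-R = 24 → Y
  i= 7: J-O = 21 → V
  i= 8: Z-W =  3 → D
  i= 9: V-T =  2 → C
  i=10: W-C = 20 → U
  i=11: O-X = 17 → R
  i=12: P-W = 19 → T
  i=13: I-A =  8 → I
  i=14: B-D = 24 → Y
  i=15: X-C = 21 → V
  i=16: I-F =  3 → D
  i=17: K-I =  2 → C
  i=18: N-T = 20 → U
  i=19: G-P = 17 → R
  i=20: L-S = 19 → T
  i=21: L-D =  8 → I
  i=22: P-R = 24 → Y
  i=23: U-Z = 21 → V
  i=24: F-C =  3 → D
  i=25: N-L =  2 → C
  i=26: Q-W = 20 → U
  i=27: I-R = 17 → R
  shifts repeat with period 8: DCURTIYV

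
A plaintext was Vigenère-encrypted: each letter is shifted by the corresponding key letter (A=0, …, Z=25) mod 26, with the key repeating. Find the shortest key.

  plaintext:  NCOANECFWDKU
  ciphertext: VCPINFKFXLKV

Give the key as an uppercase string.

  i= 0: V-N =  8 → I
  i= 1: C-C =  0 → A
  i= 2: P-O =  1 → B
  i= 3: I-A =  8 → I
  i= 4: N-N =  0 → A
  i= 5: F-E =  1 → B
  i= 6: K-C =  8 → I
  i= 7: F-F =  0 → A
  i= 8: X-W =  1 → B
  i= 9: L-D =  8 → I
  i=10: K-K =  0 → A
  i=11: V-U =  1 → B
  shifts repeat with period 3: IAB

IAB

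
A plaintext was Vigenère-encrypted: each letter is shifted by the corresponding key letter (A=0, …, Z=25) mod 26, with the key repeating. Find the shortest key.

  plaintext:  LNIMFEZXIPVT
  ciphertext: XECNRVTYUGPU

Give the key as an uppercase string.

MRUB

  i= 0: X-L = 12 → M
  i= 1: E-N = 17 → R
  i= 2: C-I = 20 → U
  i= 3: N-M =  1 → B
  i= 4: R-F = 12 → M
  i= 5: V-E = 17 → R
  i= 6: T-Z = 20 → U
  i= 7: Y-X =  1 → B
  i= 8: U-I = 12 → M
  i= 9: G-P = 17 → R
  i=10: P-V = 20 → U
  i=11: U-T =  1 → B
  shifts repeat with period 4: MRUB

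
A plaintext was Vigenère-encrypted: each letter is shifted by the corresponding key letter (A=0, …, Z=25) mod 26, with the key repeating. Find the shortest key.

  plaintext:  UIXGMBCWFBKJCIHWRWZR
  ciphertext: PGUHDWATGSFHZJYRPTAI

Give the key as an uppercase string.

  i= 0: P-U = 21 → V
  i= 1: G-I = 24 → Y
  i= 2: U-X = 23 → X
  i= 3: H-G =  1 → B
  i= 4: D-M = 17 → R
  i= 5: W-B = 21 → V
  i= 6: A-C = 24 → Y
  i= 7: T-W = 23 → X
  i= 8: G-F =  1 → B
  i= 9: S-B = 17 → R
  i=10: F-K = 21 → V
  i=11: H-J = 24 → Y
  i=12: Z-C = 23 → X
  i=13: J-I =  1 → B
  i=14: Y-H = 17 → R
  i=15: R-W = 21 → V
  i=16: P-R = 24 → Y
  i=17: T-W = 23 → X
  i=18: A-Z =  1 → B
  i=19: I-R = 17 → R
  shifts repeat with period 5: VYXBR

VYXBR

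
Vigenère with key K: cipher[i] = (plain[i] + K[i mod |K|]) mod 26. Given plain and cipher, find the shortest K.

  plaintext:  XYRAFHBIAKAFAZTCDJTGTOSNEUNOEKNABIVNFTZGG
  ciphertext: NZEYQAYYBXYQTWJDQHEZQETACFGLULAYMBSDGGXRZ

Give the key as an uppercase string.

  i= 0: N-X = 16 → Q
  i= 1: Z-Y =  1 → B
  i= 2: E-R = 13 → N
  i= 3: Y-A = 24 → Y
  i= 4: Q-F = 11 → L
  i= 5: A-H = 19 → T
  i= 6: Y-B = 23 → X
  i= 7: Y-I = 16 → Q
  i= 8: B-A =  1 → B
  i= 9: X-K = 13 → N
  i=10: Y-A = 24 → Y
  i=11: Q-F = 11 → L
  i=12: T-A = 19 → T
  i=13: W-Z = 23 → X
  i=14: J-T = 16 → Q
  i=15: D-C =  1 → B
  i=16: Q-D = 13 → N
  i=17: H-J = 24 → Y
  i=18: E-T = 11 → L
  i=19: Z-G = 19 → T
  i=20: Q-T = 23 → X
  i=21: E-O = 16 → Q
  i=22: T-S =  1 → B
  i=23: A-N = 13 → N
  i=24: C-E = 24 → Y
  i=25: F-U = 11 → L
  i=26: G-N = 19 → T
  i=27: L-O = 23 → X
  i=28: U-E = 16 → Q
  i=29: L-K =  1 → B
  i=30: A-N = 13 → N
  i=31: Y-A = 24 → Y
  i=32: M-B = 11 → L
  i=33: B-I = 19 → T
  i=34: S-V = 23 → X
  i=35: D-N = 16 → Q
  i=36: G-F =  1 → B
  i=37: G-T = 13 → N
  i=38: X-Z = 24 → Y
  i=39: R-G = 11 → L
  i=40: Z-G = 19 → T
  shifts repeat with period 7: QBNYLTX

QBNYLTX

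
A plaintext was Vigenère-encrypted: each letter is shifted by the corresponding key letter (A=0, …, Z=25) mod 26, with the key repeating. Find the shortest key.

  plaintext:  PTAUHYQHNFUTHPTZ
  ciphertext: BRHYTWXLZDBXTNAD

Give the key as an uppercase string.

  i= 0: B-P = 12 → M
  i= 1: R-T = 24 → Y
  i= 2: H-A =  7 → H
  i= 3: Y-U =  4 → E
  i= 4: T-H = 12 → M
  i= 5: W-Y = 24 → Y
  i= 6: X-Q =  7 → H
  i= 7: L-H =  4 → E
  i= 8: Z-N = 12 → M
  i= 9: D-F = 24 → Y
  i=10: B-U =  7 → H
  i=11: X-T =  4 → E
  i=12: T-H = 12 → M
  i=13: N-P = 24 → Y
  i=14: A-T =  7 → H
  i=15: D-Z =  4 → E
  shifts repeat with period 4: MYHE

MYHE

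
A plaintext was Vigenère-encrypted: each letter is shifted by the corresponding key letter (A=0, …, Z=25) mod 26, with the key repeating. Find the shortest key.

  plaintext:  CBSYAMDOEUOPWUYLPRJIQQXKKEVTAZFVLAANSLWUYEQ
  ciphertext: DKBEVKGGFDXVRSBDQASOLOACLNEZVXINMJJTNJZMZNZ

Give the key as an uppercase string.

  i= 0: D-C =  1 → B
  i= 1: K-B =  9 → J
  i= 2: B-S =  9 → J
  i= 3: E-Y =  6 → G
  i= 4: V-A = 21 → V
  i= 5: K-M = 24 → Y
  i= 6: G-D =  3 → D
  i= 7: G-O = 18 → S
  i= 8: F-E =  1 → B
  i= 9: D-U =  9 → J
  i=10: X-O =  9 → J
  i=11: V-P =  6 → G
  i=12: R-W = 21 → V
  i=13: S-U = 24 → Y
  i=14: B-Y =  3 → D
  i=15: D-L = 18 → S
  i=16: Q-P =  1 → B
  i=17: A-R =  9 → J
  i=18: S-J =  9 → J
  i=19: O-I =  6 → G
  i=20: L-Q = 21 → V
  i=21: O-Q = 24 → Y
  i=22: A-X =  3 → D
  i=23: C-K = 18 → S
  i=24: L-K =  1 → B
  i=25: N-E =  9 → J
  i=26: E-V =  9 → J
  i=27: Z-T =  6 → G
  i=28: V-A = 21 → V
  i=29: X-Z = 24 → Y
  i=30: I-F =  3 → D
  i=31: N-V = 18 → S
  i=32: M-L =  1 → B
  i=33: J-A =  9 → J
  i=34: J-A =  9 → J
  i=35: T-N =  6 → G
  i=36: N-S = 21 → V
  i=37: J-L = 24 → Y
  i=38: Z-W =  3 → D
  i=39: M-U = 18 → S
  i=40: Z-Y =  1 → B
  i=41: N-E =  9 → J
  i=42: Z-Q =  9 → J
  shifts repeat with period 8: BJJGVYDS

BJJGVYDS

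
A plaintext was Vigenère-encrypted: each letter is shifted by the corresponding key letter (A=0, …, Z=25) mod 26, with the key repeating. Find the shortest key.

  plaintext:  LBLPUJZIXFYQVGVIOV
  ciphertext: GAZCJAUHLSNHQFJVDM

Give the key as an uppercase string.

VZONPR

  i= 0: G-L = 21 → V
  i= 1: A-B = 25 → Z
  i= 2: Z-L = 14 → O
  i= 3: C-P = 13 → N
  i= 4: J-U = 15 → P
  i= 5: A-J = 17 → R
  i= 6: U-Z = 21 → V
  i= 7: H-I = 25 → Z
  i= 8: L-X = 14 → O
  i= 9: S-F = 13 → N
  i=10: N-Y = 15 → P
  i=11: H-Q = 17 → R
  i=12: Q-V = 21 → V
  i=13: F-G = 25 → Z
  i=14: J-V = 14 → O
  i=15: V-I = 13 → N
  i=16: D-O = 15 → P
  i=17: M-V = 17 → R
  shifts repeat with period 6: VZONPR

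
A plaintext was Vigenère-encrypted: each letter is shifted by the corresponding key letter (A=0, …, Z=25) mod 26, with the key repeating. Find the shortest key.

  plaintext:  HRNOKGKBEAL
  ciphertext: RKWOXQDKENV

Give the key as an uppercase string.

  i= 0: R-H = 10 → K
  i= 1: K-R = 19 → T
  i= 2: W-N =  9 → J
  i= 3: O-O =  0 → A
  i= 4: X-K = 13 → N
  i= 5: Q-G = 10 → K
  i= 6: D-K = 19 → T
  i= 7: K-B =  9 → J
  i= 8: E-E =  0 → A
  i= 9: N-A = 13 → N
  i=10: V-L = 10 → K
  shifts repeat with period 5: KTJAN

KTJAN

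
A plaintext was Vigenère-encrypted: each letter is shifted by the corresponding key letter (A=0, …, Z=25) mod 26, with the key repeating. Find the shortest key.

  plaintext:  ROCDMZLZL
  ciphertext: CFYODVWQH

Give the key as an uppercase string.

LRW

  i= 0: C-R = 11 → L
  i= 1: F-O = 17 → R
  i= 2: Y-C = 22 → W
  i= 3: O-D = 11 → L
  i= 4: D-M = 17 → R
  i= 5: V-Z = 22 → W
  i= 6: W-L = 11 → L
  i= 7: Q-Z = 17 → R
  i= 8: H-L = 22 → W
  shifts repeat with period 3: LRW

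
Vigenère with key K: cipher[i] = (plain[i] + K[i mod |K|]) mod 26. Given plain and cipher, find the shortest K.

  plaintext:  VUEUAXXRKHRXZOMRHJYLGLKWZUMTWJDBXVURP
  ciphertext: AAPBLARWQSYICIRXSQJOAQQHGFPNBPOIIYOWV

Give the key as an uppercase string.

  i= 0: A-V =  5 → F
  i= 1: A-U =  6 → G
  i= 2: P-E = 11 → L
  i= 3: B-U =  7 → H
  i= 4: L-A = 11 → L
  i= 5: A-X =  3 → D
  i= 6: R-X = 20 → U
  i= 7: W-R =  5 → F
  i= 8: Q-K =  6 → G
  i= 9: S-H = 11 → L
  i=10: Y-R =  7 → H
  i=11: I-X = 11 → L
  i=12: C-Z =  3 → D
  i=13: I-O = 20 → U
  i=14: R-M =  5 → F
  i=15: X-R =  6 → G
  i=16: S-H = 11 → L
  i=17: Q-J =  7 → H
  i=18: J-Y = 11 → L
  i=19: O-L =  3 → D
  i=20: A-G = 20 → U
  i=21: Q-L =  5 → F
  i=22: Q-K =  6 → G
  i=23: H-W = 11 → L
  i=24: G-Z =  7 → H
  i=25: F-U = 11 → L
  i=26: P-M =  3 → D
  i=27: N-T = 20 → U
  i=28: B-W =  5 → F
  i=29: P-J =  6 → G
  i=30: O-D = 11 → L
  i=31: I-B =  7 → H
  i=32: I-X = 11 → L
  i=33: Y-V =  3 → D
  i=34: O-U = 20 → U
  i=35: W-R =  5 → F
  i=36: V-P =  6 → G
  shifts repeat with period 7: FGLHLDU

FGLHLDU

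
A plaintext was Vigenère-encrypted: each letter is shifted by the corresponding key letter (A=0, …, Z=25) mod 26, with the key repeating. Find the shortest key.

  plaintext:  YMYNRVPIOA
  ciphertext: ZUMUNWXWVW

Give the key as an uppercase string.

  i= 0: Z-Y =  1 → B
  i= 1: U-M =  8 → I
  i= 2: M-Y = 14 → O
  i= 3: U-N =  7 → H
  i= 4: N-R = 22 → W
  i= 5: W-V =  1 → B
  i= 6: X-P =  8 → I
  i= 7: W-I = 14 → O
  i= 8: V-O =  7 → H
  i= 9: W-A = 22 → W
  shifts repeat with period 5: BIOHW

BIOHW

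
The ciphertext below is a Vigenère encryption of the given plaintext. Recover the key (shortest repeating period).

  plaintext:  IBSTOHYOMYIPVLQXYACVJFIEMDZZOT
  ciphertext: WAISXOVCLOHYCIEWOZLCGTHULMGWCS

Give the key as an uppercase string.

OZQZJHX

  i= 0: W-I = 14 → O
  i= 1: A-B = 25 → Z
  i= 2: I-S = 16 → Q
  i= 3: S-T = 25 → Z
  i= 4: X-O =  9 → J
  i= 5: O-H =  7 → H
  i= 6: V-Y = 23 → X
  i= 7: C-O = 14 → O
  i= 8: L-M = 25 → Z
  i= 9: O-Y = 16 → Q
  i=10: H-I = 25 → Z
  i=11: Y-P =  9 → J
  i=12: C-V =  7 → H
  i=13: I-L = 23 → X
  i=14: E-Q = 14 → O
  i=15: W-X = 25 → Z
  i=16: O-Y = 16 → Q
  i=17: Z-A = 25 → Z
  i=18: L-C =  9 → J
  i=19: C-V =  7 → H
  i=20: G-J = 23 → X
  i=21: T-F = 14 → O
  i=22: H-I = 25 → Z
  i=23: U-E = 16 → Q
  i=24: L-M = 25 → Z
  i=25: M-D =  9 → J
  i=26: G-Z =  7 → H
  i=27: W-Z = 23 → X
  i=28: C-O = 14 → O
  i=29: S-T = 25 → Z
  shifts repeat with period 7: OZQZJHX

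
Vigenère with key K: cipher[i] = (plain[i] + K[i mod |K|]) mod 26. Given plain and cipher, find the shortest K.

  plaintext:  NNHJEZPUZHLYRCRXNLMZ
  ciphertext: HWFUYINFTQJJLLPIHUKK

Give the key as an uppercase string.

  i= 0: H-N = 20 → U
  i= 1: W-N =  9 → J
  i= 2: F-H = 24 → Y
  i= 3: U-J = 11 → L
  i= 4: Y-E = 20 → U
  i= 5: I-Z =  9 → J
  i= 6: N-P = 24 → Y
  i= 7: F-U = 11 → L
  i= 8: T-Z = 20 → U
  i= 9: Q-H =  9 → J
  i=10: J-L = 24 → Y
  i=11: J-Y = 11 → L
  i=12: L-R = 20 → U
  i=13: L-C =  9 → J
  i=14: P-R = 24 → Y
  i=15: I-X = 11 → L
  i=16: H-N = 20 → U
  i=17: U-L =  9 → J
  i=18: K-M = 24 → Y
  i=19: K-Z = 11 → L
  shifts repeat with period 4: UJYL

UJYL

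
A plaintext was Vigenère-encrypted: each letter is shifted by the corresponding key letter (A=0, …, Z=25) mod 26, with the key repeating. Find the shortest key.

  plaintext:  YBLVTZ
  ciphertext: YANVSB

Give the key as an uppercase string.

AZC

  i= 0: Y-Y =  0 → A
  i= 1: A-B = 25 → Z
  i= 2: N-L =  2 → C
  i= 3: V-V =  0 → A
  i= 4: S-T = 25 → Z
  i= 5: B-Z =  2 → C
  shifts repeat with period 3: AZC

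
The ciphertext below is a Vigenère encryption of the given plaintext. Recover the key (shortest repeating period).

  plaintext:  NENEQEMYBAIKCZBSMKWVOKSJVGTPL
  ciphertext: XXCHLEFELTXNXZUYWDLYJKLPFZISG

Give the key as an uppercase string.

KTPDVATG

  i= 0: X-N = 10 → K
  i= 1: X-E = 19 → T
  i= 2: C-N = 15 → P
  i= 3: H-E =  3 → D
  i= 4: L-Q = 21 → V
  i= 5: E-E =  0 → A
  i= 6: F-M = 19 → T
  i= 7: E-Y =  6 → G
  i= 8: L-B = 10 → K
  i= 9: T-A = 19 → T
  i=10: X-I = 15 → P
  i=11: N-K =  3 → D
  i=12: X-C = 21 → V
  i=13: Z-Z =  0 → A
  i=14: U-B = 19 → T
  i=15: Y-S =  6 → G
  i=16: W-M = 10 → K
  i=17: D-K = 19 → T
  i=18: L-W = 15 → P
  i=19: Y-V =  3 → D
  i=20: J-O = 21 → V
  i=21: K-K =  0 → A
  i=22: L-S = 19 → T
  i=23: P-J =  6 → G
  i=24: F-V = 10 → K
  i=25: Z-G = 19 → T
  i=26: I-T = 15 → P
  i=27: S-P =  3 → D
  i=28: G-L = 21 → V
  shifts repeat with period 8: KTPDVATG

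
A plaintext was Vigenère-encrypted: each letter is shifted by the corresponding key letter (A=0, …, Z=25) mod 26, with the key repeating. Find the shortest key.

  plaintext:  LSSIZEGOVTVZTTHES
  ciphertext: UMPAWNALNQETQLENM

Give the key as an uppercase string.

  i= 0: U-L =  9 → J
  i= 1: M-S = 20 → U
  i= 2: P-S = 23 → X
  i= 3: A-I = 18 → S
  i= 4: W-Z = 23 → X
  i= 5: N-E =  9 → J
  i= 6: A-G = 20 → U
  i= 7: L-O = 23 → X
  i= 8: N-V = 18 → S
  i= 9: Q-T = 23 → X
  i=10: E-V =  9 → J
  i=11: T-Z = 20 → U
  i=12: Q-T = 23 → X
  i=13: L-T = 18 → S
  i=14: E-H = 23 → X
  i=15: N-E =  9 → J
  i=16: M-S = 20 → U
  shifts repeat with period 5: JUXSX

JUXSX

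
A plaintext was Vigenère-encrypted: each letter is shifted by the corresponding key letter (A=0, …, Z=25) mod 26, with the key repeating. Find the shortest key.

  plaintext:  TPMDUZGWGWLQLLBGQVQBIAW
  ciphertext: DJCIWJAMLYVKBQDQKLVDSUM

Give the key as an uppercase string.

  i= 0: D-T = 10 → K
  i= 1: J-P = 20 → U
  i= 2: C-M = 16 → Q
  i= 3: I-D =  5 → F
  i= 4: W-U =  2 → C
  i= 5: J-Z = 10 → K
  i= 6: A-G = 20 → U
  i= 7: M-W = 16 → Q
  i= 8: L-G =  5 → F
  i= 9: Y-W =  2 → C
  i=10: V-L = 10 → K
  i=11: K-Q = 20 → U
  i=12: B-L = 16 → Q
  i=13: Q-L =  5 → F
  i=14: D-B =  2 → C
  i=15: Q-G = 10 → K
  i=16: K-Q = 20 → U
  i=17: L-V = 16 → Q
  i=18: V-Q =  5 → F
  i=19: D-B =  2 → C
  i=20: S-I = 10 → K
  i=21: U-A = 20 → U
  i=22: M-W = 16 → Q
  shifts repeat with period 5: KUQFC

KUQFC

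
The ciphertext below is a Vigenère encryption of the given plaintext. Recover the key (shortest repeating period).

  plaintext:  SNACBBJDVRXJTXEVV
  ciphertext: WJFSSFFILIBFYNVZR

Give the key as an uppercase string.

  i= 0: W-S =  4 → E
  i= 1: J-N = 22 → W
  i= 2: F-A =  5 → F
  i= 3: S-C = 16 → Q
  i= 4: S-B = 17 → R
  i= 5: F-B =  4 → E
  i= 6: F-J = 22 → W
  i= 7: I-D =  5 → F
  i= 8: L-V = 16 → Q
  i= 9: I-R = 17 → R
  i=10: B-X =  4 → E
  i=11: F-J = 22 → W
  i=12: Y-T =  5 → F
  i=13: N-X = 16 → Q
  i=14: V-E = 17 → R
  i=15: Z-V =  4 → E
  i=16: R-V = 22 → W
  shifts repeat with period 5: EWFQR

EWFQR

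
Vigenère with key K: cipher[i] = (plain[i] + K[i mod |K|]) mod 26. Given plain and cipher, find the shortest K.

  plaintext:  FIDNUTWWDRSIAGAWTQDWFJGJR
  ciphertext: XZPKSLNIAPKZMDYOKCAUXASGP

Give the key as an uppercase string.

  i= 0: X-F = 18 → S
  i= 1: Z-I = 17 → R
  i= 2: P-D = 12 → M
  i= 3: K-N = 23 → X
  i= 4: S-U = 24 → Y
  i= 5: L-T = 18 → S
  i= 6: N-W = 17 → R
  i= 7: I-W = 12 → M
  i= 8: A-D = 23 → X
  i= 9: P-R = 24 → Y
  i=10: K-S = 18 → S
  i=11: Z-I = 17 → R
  i=12: M-A = 12 → M
  i=13: D-G = 23 → X
  i=14: Y-A = 24 → Y
  i=15: O-W = 18 → S
  i=16: K-T = 17 → R
  i=17: C-Q = 12 → M
  i=18: A-D = 23 → X
  i=19: U-W = 24 → Y
  i=20: X-F = 18 → S
  i=21: A-J = 17 → R
  i=22: S-G = 12 → M
  i=23: G-J = 23 → X
  i=24: P-R = 24 → Y
  shifts repeat with period 5: SRMXY

SRMXY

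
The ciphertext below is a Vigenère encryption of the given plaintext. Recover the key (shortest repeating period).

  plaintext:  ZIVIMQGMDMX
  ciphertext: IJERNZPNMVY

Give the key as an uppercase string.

JBJ

  i= 0: I-Z =  9 → J
  i= 1: J-I =  1 → B
  i= 2: E-V =  9 → J
  i= 3: R-I =  9 → J
  i= 4: N-M =  1 → B
  i= 5: Z-Q =  9 → J
  i= 6: P-G =  9 → J
  i= 7: N-M =  1 → B
  i= 8: M-D =  9 → J
  i= 9: V-M =  9 → J
  i=10: Y-X =  1 → B
  shifts repeat with period 3: JBJ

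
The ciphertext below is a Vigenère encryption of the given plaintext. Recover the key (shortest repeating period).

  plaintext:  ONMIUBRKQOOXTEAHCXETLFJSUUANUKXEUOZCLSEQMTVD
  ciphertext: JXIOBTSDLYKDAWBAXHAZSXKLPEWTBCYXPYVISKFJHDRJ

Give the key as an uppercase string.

VKWGHSBT

  i= 0: J-O = 21 → V
  i= 1: X-N = 10 → K
  i= 2: I-M = 22 → W
  i= 3: O-I =  6 → G
  i= 4: B-U =  7 → H
  i= 5: T-B = 18 → S
  i= 6: S-R =  1 → B
  i= 7: D-K = 19 → T
  i= 8: L-Q = 21 → V
  i= 9: Y-O = 10 → K
  i=10: K-O = 22 → W
  i=11: D-X =  6 → G
  i=12: A-T =  7 → H
  i=13: W-E = 18 → S
  i=14: B-A =  1 → B
  i=15: A-H = 19 → T
  i=16: X-C = 21 → V
  i=17: H-X = 10 → K
  i=18: A-E = 22 → W
  i=19: Z-T =  6 → G
  i=20: S-L =  7 → H
  i=21: X-F = 18 → S
  i=22: K-J =  1 → B
  i=23: L-S = 19 → T
  i=24: P-U = 21 → V
  i=25: E-U = 10 → K
  i=26: W-A = 22 → W
  i=27: T-N =  6 → G
  i=28: B-U =  7 → H
  i=29: C-K = 18 → S
  i=30: Y-X =  1 → B
  i=31: X-E = 19 → T
  i=32: P-U = 21 → V
  i=33: Y-O = 10 → K
  i=34: V-Z = 22 → W
  i=35: I-C =  6 → G
  i=36: S-L =  7 → H
  i=37: K-S = 18 → S
  i=38: F-E =  1 → B
  i=39: J-Q = 19 → T
  i=40: H-M = 21 → V
  i=41: D-T = 10 → K
  i=42: R-V = 22 → W
  i=43: J-D =  6 → G
  shifts repeat with period 8: VKWGHSBT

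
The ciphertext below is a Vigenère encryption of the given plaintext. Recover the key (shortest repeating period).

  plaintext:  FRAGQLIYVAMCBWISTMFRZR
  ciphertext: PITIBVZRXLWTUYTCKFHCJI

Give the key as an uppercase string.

  i= 0: P-F = 10 → K
  i= 1: I-R = 17 → R
  i= 2: T-A = 19 → T
  i= 3: I-G =  2 → C
  i= 4: B-Q = 11 → L
  i= 5: V-L = 10 → K
  i= 6: Z-I = 17 → R
  i= 7: R-Y = 19 → T
  i= 8: X-V =  2 → C
  i= 9: L-A = 11 → L
  i=10: W-M = 10 → K
  i=11: T-C = 17 → R
  i=12: U-B = 19 → T
  i=13: Y-W =  2 → C
  i=14: T-I = 11 → L
  i=15: C-S = 10 → K
  i=16: K-T = 17 → R
  i=17: F-M = 19 → T
  i=18: H-F =  2 → C
  i=19: C-R = 11 → L
  i=20: J-Z = 10 → K
  i=21: I-R = 17 → R
  shifts repeat with period 5: KRTCL

KRTCL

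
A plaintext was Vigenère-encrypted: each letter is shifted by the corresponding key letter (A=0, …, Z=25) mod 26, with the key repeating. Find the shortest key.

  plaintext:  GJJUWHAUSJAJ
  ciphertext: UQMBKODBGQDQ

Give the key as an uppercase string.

  i= 0: U-G = 14 → O
  i= 1: Q-J =  7 → H
  i= 2: M-J =  3 → D
  i= 3: B-U =  7 → H
  i= 4: K-W = 14 → O
  i= 5: O-H =  7 → H
  i= 6: D-A =  3 → D
  i= 7: B-U =  7 → H
  i= 8: G-S = 14 → O
  i= 9: Q-J =  7 → H
  i=10: D-A =  3 → D
  i=11: Q-J =  7 → H
  shifts repeat with period 4: OHDH

OHDH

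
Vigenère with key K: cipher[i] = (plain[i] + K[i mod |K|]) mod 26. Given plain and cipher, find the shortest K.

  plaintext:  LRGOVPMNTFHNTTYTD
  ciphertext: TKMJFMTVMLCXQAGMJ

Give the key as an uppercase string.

  i= 0: T-L =  8 → I
  i= 1: K-R = 19 → T
  i= 2: M-G =  6 → G
  i= 3: J-O = 21 → V
  i= 4: F-V = 10 → K
  i= 5: M-P = 23 → X
  i= 6: T-M =  7 → H
  i= 7: V-N =  8 → I
  i= 8: M-T = 19 → T
  i= 9: L-F =  6 → G
  i=10: C-H = 21 → V
  i=11: X-N = 10 → K
  i=12: Q-T = 23 → X
  i=13: A-T =  7 → H
  i=14: G-Y =  8 → I
  i=15: M-T = 19 → T
  i=16: J-D =  6 → G
  shifts repeat with period 7: ITGVKXH

ITGVKXH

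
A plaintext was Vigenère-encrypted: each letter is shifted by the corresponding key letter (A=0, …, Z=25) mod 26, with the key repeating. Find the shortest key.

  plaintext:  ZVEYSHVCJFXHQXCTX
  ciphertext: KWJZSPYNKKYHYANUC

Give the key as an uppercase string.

  i= 0: K-Z = 11 → L
  i= 1: W-V =  1 → B
  i= 2: J-E =  5 → F
  i= 3: Z-Y =  1 → B
  i= 4: S-S =  0 → A
  i= 5: P-H =  8 → I
  i= 6: Y-V =  3 → D
  i= 7: N-C = 11 → L
  i= 8: K-J =  1 → B
  i= 9: K-F =  5 → F
  i=10: Y-X =  1 → B
  i=11: H-H =  0 → A
  i=12: Y-Q =  8 → I
  i=13: A-X =  3 → D
  i=14: N-C = 11 → L
  i=15: U-T =  1 → B
  i=16: C-X =  5 → F
  shifts repeat with period 7: LBFBAID

LBFBAID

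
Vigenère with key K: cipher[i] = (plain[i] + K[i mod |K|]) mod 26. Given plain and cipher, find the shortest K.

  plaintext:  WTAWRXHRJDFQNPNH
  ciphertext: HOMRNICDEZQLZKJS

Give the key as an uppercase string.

LVMVW

  i= 0: H-W = 11 → L
  i= 1: O-T = 21 → V
  i= 2: M-A = 12 → M
  i= 3: R-W = 21 → V
  i= 4: N-R = 22 → W
  i= 5: I-X = 11 → L
  i= 6: C-H = 21 → V
  i= 7: D-R = 12 → M
  i= 8: E-J = 21 → V
  i= 9: Z-D = 22 → W
  i=10: Q-F = 11 → L
  i=11: L-Q = 21 → V
  i=12: Z-N = 12 → M
  i=13: K-P = 21 → V
  i=14: J-N = 22 → W
  i=15: S-H = 11 → L
  shifts repeat with period 5: LVMVW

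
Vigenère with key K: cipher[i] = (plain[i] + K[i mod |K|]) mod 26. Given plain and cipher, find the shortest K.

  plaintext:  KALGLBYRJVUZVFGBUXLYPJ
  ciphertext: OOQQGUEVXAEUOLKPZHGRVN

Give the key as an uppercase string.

EOFKVTG

  i= 0: O-K =  4 → E
  i= 1: O-A = 14 → O
  i= 2: Q-L =  5 → F
  i= 3: Q-G = 10 → K
  i= 4: G-L = 21 → V
  i= 5: U-B = 19 → T
  i= 6: E-Y =  6 → G
  i= 7: V-R =  4 → E
  i= 8: X-J = 14 → O
  i= 9: A-V =  5 → F
  i=10: E-U = 10 → K
  i=11: U-Z = 21 → V
  i=12: O-V = 19 → T
  i=13: L-F =  6 → G
  i=14: K-G =  4 → E
  i=15: P-B = 14 → O
  i=16: Z-U =  5 → F
  i=17: H-X = 10 → K
  i=18: G-L = 21 → V
  i=19: R-Y = 19 → T
  i=20: V-P =  6 → G
  i=21: N-J =  4 → E
  shifts repeat with period 7: EOFKVTG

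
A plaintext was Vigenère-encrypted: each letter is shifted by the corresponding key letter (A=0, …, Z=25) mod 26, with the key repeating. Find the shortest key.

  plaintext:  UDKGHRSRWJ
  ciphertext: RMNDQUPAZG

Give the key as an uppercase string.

  i= 0: R-U = 23 → X
  i= 1: M-D =  9 → J
  i= 2: N-K =  3 → D
  i= 3: D-G = 23 → X
  i= 4: Q-H =  9 → J
  i= 5: U-R =  3 → D
  i= 6: P-S = 23 → X
  i= 7: A-R =  9 → J
  i= 8: Z-W =  3 → D
  i= 9: G-J = 23 → X
  shifts repeat with period 3: XJD

XJD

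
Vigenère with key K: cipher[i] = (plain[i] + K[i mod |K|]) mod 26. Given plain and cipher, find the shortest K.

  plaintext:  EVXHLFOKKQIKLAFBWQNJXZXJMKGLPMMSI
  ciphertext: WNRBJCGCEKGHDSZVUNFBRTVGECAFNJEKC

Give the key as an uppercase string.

SSUUYX

  i= 0: W-E = 18 → S
  i= 1: N-V = 18 → S
  i= 2: R-X = 20 → U
  i= 3: B-H = 20 → U
  i= 4: J-L = 24 → Y
  i= 5: C-F = 23 → X
  i= 6: G-O = 18 → S
  i= 7: C-K = 18 → S
  i= 8: E-K = 20 → U
  i= 9: K-Q = 20 → U
  i=10: G-I = 24 → Y
  i=11: H-K = 23 → X
  i=12: D-L = 18 → S
  i=13: S-A = 18 → S
  i=14: Z-F = 20 → U
  i=15: V-B = 20 → U
  i=16: U-W = 24 → Y
  i=17: N-Q = 23 → X
  i=18: F-N = 18 → S
  i=19: B-J = 18 → S
  i=20: R-X = 20 → U
  i=21: T-Z = 20 → U
  i=22: V-X = 24 → Y
  i=23: G-J = 23 → X
  i=24: E-M = 18 → S
  i=25: C-K = 18 → S
  i=26: A-G = 20 → U
  i=27: F-L = 20 → U
  i=28: N-P = 24 → Y
  i=29: J-M = 23 → X
  i=30: E-M = 18 → S
  i=31: K-S = 18 → S
  i=32: C-I = 20 → U
  shifts repeat with period 6: SSUUYX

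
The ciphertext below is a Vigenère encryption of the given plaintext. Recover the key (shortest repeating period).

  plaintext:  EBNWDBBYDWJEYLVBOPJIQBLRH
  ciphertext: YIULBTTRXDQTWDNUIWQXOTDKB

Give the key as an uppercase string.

  i= 0: Y-E = 20 → U
  i= 1: I-B =  7 → H
  i= 2: U-N =  7 → H
  i= 3: L-W = 15 → P
  i= 4: B-D = 24 → Y
  i= 5: T-B = 18 → S
  i= 6: T-B = 18 → S
  i= 7: R-Y = 19 → T
  i= 8: X-D = 20 → U
  i= 9: D-W =  7 → H
  i=10: Q-J =  7 → H
  i=11: T-E = 15 → P
  i=12: W-Y = 24 → Y
  i=13: D-L = 18 → S
  i=14: N-V = 18 → S
  i=15: U-B = 19 → T
  i=16: I-O = 20 → U
  i=17: W-P =  7 → H
  i=18: Q-J =  7 → H
  i=19: X-I = 15 → P
  i=20: O-Q = 24 → Y
  i=21: T-B = 18 → S
  i=22: D-L = 18 → S
  i=23: K-R = 19 → T
  i=24: B-H = 20 → U
  shifts repeat with period 8: UHHPYSST

UHHPYSST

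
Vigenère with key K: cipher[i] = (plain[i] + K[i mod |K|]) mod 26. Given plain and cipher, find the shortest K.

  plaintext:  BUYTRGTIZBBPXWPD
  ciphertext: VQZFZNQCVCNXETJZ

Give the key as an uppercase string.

UWBMIHX

  i= 0: V-B = 20 → U
  i= 1: Q-U = 22 → W
  i= 2: Z-Y =  1 → B
  i= 3: F-T = 12 → M
  i= 4: Z-R =  8 → I
  i= 5: N-G =  7 → H
  i= 6: Q-T = 23 → X
  i= 7: C-I = 20 → U
  i= 8: V-Z = 22 → W
  i= 9: C-B =  1 → B
  i=10: N-B = 12 → M
  i=11: X-P =  8 → I
  i=12: E-X =  7 → H
  i=13: T-W = 23 → X
  i=14: J-P = 20 → U
  i=15: Z-D = 22 → W
  shifts repeat with period 7: UWBMIHX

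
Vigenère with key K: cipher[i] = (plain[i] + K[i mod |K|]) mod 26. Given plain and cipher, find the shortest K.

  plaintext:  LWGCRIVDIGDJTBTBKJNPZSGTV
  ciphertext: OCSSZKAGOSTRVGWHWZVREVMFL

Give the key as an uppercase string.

DGMQICF

  i= 0: O-L =  3 → D
  i= 1: C-W =  6 → G
  i= 2: S-G = 12 → M
  i= 3: S-C = 16 → Q
  i= 4: Z-R =  8 → I
  i= 5: K-I =  2 → C
  i= 6: A-V =  5 → F
  i= 7: G-D =  3 → D
  i= 8: O-I =  6 → G
  i= 9: S-G = 12 → M
  i=10: T-D = 16 → Q
  i=11: R-J =  8 → I
  i=12: V-T =  2 → C
  i=13: G-B =  5 → F
  i=14: W-T =  3 → D
  i=15: H-B =  6 → G
  i=16: W-K = 12 → M
  i=17: Z-J = 16 → Q
  i=18: V-N =  8 → I
  i=19: R-P =  2 → C
  i=20: E-Z =  5 → F
  i=21: V-S =  3 → D
  i=22: M-G =  6 → G
  i=23: F-T = 12 → M
  i=24: L-V = 16 → Q
  shifts repeat with period 7: DGMQICF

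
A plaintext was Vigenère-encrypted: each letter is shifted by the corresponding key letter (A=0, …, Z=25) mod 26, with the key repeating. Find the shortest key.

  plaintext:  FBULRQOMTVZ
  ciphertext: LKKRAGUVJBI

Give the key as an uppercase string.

GJQ

  i= 0: L-F =  6 → G
  i= 1: K-B =  9 → J
  i= 2: K-U = 16 → Q
  i= 3: R-L =  6 → G
  i= 4: A-R =  9 → J
  i= 5: G-Q = 16 → Q
  i= 6: U-O =  6 → G
  i= 7: V-M =  9 → J
  i= 8: J-T = 16 → Q
  i= 9: B-V =  6 → G
  i=10: I-Z =  9 → J
  shifts repeat with period 3: GJQ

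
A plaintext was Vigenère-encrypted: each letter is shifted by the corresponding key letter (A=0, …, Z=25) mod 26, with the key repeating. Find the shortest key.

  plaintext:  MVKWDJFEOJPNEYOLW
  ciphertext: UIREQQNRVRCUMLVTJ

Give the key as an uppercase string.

  i= 0: U-M =  8 → I
  i= 1: I-V = 13 → N
  i= 2: R-K =  7 → H
  i= 3: E-W =  8 → I
  i= 4: Q-D = 13 → N
  i= 5: Q-J =  7 → H
  i= 6: N-F =  8 → I
  i= 7: R-E = 13 → N
  i= 8: V-O =  7 → H
  i= 9: R-J =  8 → I
  i=10: C-P = 13 → N
  i=11: U-N =  7 → H
  i=12: M-E =  8 → I
  i=13: L-Y = 13 → N
  i=14: V-O =  7 → H
  i=15: T-L =  8 → I
  i=16: J-W = 13 → N
  shifts repeat with period 3: INH

INH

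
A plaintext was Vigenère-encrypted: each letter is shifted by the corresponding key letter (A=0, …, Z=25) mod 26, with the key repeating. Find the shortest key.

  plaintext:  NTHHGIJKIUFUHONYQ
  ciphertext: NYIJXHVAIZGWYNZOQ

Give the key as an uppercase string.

AFBCRZMQ

  i= 0: N-N =  0 → A
  i= 1: Y-T =  5 → F
  i= 2: I-H =  1 → B
  i= 3: J-H =  2 → C
  i= 4: X-G = 17 → R
  i= 5: H-I = 25 → Z
  i= 6: V-J = 12 → M
  i= 7: A-K = 16 → Q
  i= 8: I-I =  0 → A
  i= 9: Z-U =  5 → F
  i=10: G-F =  1 → B
  i=11: W-U =  2 → C
  i=12: Y-H = 17 → R
  i=13: N-O = 25 → Z
  i=14: Z-N = 12 → M
  i=15: O-Y = 16 → Q
  i=16: Q-Q =  0 → A
  shifts repeat with period 8: AFBCRZMQ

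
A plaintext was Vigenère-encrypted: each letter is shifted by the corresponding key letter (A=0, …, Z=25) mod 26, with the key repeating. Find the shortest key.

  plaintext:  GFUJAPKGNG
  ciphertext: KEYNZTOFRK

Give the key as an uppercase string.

  i= 0: K-G =  4 → E
  i= 1: E-F = 25 → Z
  i= 2: Y-U =  4 → E
  i= 3: N-J =  4 → E
  i= 4: Z-A = 25 → Z
  i= 5: T-P =  4 → E
  i= 6: O-K =  4 → E
  i= 7: F-G = 25 → Z
  i= 8: R-N =  4 → E
  i= 9: K-G =  4 → E
  shifts repeat with period 3: EZE

EZE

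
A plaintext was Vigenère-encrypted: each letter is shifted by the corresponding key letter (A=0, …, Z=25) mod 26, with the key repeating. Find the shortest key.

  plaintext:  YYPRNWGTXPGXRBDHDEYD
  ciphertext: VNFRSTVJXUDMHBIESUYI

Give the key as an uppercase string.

XPQAF

  i= 0: V-Y = 23 → X
  i= 1: N-Y = 15 → P
  i= 2: F-P = 16 → Q
  i= 3: R-R =  0 → A
  i= 4: S-N =  5 → F
  i= 5: T-W = 23 → X
  i= 6: V-G = 15 → P
  i= 7: J-T = 16 → Q
  i= 8: X-X =  0 → A
  i= 9: U-P =  5 → F
  i=10: D-G = 23 → X
  i=11: M-X = 15 → P
  i=12: H-R = 16 → Q
  i=13: B-B =  0 → A
  i=14: I-D =  5 → F
  i=15: E-H = 23 → X
  i=16: S-D = 15 → P
  i=17: U-E = 16 → Q
  i=18: Y-Y =  0 → A
  i=19: I-D =  5 → F
  shifts repeat with period 5: XPQAF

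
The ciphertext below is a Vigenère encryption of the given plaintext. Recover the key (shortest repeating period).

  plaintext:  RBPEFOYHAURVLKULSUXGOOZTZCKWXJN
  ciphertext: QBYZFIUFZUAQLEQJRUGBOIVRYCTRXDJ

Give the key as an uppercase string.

  i= 0: Q-R = 25 → Z
  i= 1: B-B =  0 → A
  i= 2: Y-P =  9 → J
  i= 3: Z-E = 21 → V
  i= 4: F-F =  0 → A
  i= 5: I-O = 20 → U
  i= 6: U-Y = 22 → W
  i= 7: F-H = 24 → Y
  i= 8: Z-A = 25 → Z
  i= 9: U-U =  0 → A
  i=10: A-R =  9 → J
  i=11: Q-V = 21 → V
  i=12: L-L =  0 → A
  i=13: E-K = 20 → U
  i=14: Q-U = 22 → W
  i=15: J-L = 24 → Y
  i=16: R-S = 25 → Z
  i=17: U-U =  0 → A
  i=18: G-X =  9 → J
  i=19: B-G = 21 → V
  i=20: O-O =  0 → A
  i=21: I-O = 20 → U
  i=22: V-Z = 22 → W
  i=23: R-T = 24 → Y
  i=24: Y-Z = 25 → Z
  i=25: C-C =  0 → A
  i=26: T-K =  9 → J
  i=27: R-W = 21 → V
  i=28: X-X =  0 → A
  i=29: D-J = 20 → U
  i=30: J-N = 22 → W
  shifts repeat with period 8: ZAJVAUWY

ZAJVAUWY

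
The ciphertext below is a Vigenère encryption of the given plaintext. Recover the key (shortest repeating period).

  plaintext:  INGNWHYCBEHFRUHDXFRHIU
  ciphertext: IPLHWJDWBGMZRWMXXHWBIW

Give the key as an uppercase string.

ACFU

  i= 0: I-I =  0 → A
  i= 1: P-N =  2 → C
  i= 2: L-G =  5 → F
  i= 3: H-N = 20 → U
  i= 4: W-W =  0 → A
  i= 5: J-H =  2 → C
  i= 6: D-Y =  5 → F
  i= 7: W-C = 20 → U
  i= 8: B-B =  0 → A
  i= 9: G-E =  2 → C
  i=10: M-H =  5 → F
  i=11: Z-F = 20 → U
  i=12: R-R =  0 → A
  i=13: W-U =  2 → C
  i=14: M-H =  5 → F
  i=15: X-D = 20 → U
  i=16: X-X =  0 → A
  i=17: H-F =  2 → C
  i=18: W-R =  5 → F
  i=19: B-H = 20 → U
  i=20: I-I =  0 → A
  i=21: W-U =  2 → C
  shifts repeat with period 4: ACFU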